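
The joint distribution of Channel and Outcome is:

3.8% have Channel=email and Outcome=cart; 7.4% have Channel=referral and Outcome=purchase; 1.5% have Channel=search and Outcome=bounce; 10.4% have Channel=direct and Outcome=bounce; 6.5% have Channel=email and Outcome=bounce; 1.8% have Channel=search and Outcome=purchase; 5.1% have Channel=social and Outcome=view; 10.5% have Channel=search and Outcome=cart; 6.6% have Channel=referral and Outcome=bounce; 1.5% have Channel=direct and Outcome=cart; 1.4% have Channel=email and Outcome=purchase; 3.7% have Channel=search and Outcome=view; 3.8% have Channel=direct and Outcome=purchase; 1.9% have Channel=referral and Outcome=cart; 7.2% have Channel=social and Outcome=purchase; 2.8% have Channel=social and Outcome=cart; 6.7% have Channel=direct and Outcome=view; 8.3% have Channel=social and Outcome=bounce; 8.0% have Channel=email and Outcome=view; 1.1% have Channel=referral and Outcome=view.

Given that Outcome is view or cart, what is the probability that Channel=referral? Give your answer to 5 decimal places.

P(Outcome=view) = 0.080 + 0.037 + 0.051 + 0.067 + 0.011 = 0.246.
P(Outcome=cart) = 0.038 + 0.105 + 0.028 + 0.015 + 0.019 = 0.205.
P(Outcome ∈ {view, cart}) = 0.246 + 0.205 = 0.451; P(Channel=referral, Outcome ∈ {view, cart}) = 0.011 + 0.019 = 0.030.
P(Channel=referral | Outcome ∈ {view, cart}) = 0.030/0.451 = 0.06652.

0.06652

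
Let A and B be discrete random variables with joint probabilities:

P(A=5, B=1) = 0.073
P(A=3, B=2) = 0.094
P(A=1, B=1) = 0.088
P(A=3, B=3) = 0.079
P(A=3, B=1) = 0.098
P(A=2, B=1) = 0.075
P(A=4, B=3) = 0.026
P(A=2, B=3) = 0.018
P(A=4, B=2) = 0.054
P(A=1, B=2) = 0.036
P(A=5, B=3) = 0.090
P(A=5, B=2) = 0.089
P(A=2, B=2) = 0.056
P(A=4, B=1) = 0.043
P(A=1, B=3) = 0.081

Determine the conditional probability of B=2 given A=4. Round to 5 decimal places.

0.43902

P(A=4) = 0.043 + 0.054 + 0.026 = 0.123.
P(B=2 | A=4) = 0.054/0.123 = 0.43902.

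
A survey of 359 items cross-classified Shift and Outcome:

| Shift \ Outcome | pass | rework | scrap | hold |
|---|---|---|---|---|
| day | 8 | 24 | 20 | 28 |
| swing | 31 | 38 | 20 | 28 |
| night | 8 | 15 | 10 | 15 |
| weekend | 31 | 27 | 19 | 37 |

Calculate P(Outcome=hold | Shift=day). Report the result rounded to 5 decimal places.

0.35000

Total with Shift=day: 8 + 24 + 20 + 28 = 80.
P(Outcome=hold | Shift=day) = 28/80 = 0.35000.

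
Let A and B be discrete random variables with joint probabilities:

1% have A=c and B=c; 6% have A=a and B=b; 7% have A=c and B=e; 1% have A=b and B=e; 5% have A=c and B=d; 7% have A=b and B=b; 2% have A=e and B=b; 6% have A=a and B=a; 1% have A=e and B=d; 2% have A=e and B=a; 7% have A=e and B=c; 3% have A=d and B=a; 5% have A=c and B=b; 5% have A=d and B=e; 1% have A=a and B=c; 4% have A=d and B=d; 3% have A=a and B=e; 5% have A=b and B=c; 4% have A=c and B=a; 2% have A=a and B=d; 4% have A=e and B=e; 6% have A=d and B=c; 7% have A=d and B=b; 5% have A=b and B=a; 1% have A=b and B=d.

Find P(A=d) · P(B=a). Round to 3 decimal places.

P(A=d) = 0.03 + 0.07 + 0.06 + 0.04 + 0.05 = 0.25.
P(B=a) = 0.06 + 0.05 + 0.04 + 0.03 + 0.02 = 0.20.
Product: 0.25 × 0.20 = 0.050.

0.050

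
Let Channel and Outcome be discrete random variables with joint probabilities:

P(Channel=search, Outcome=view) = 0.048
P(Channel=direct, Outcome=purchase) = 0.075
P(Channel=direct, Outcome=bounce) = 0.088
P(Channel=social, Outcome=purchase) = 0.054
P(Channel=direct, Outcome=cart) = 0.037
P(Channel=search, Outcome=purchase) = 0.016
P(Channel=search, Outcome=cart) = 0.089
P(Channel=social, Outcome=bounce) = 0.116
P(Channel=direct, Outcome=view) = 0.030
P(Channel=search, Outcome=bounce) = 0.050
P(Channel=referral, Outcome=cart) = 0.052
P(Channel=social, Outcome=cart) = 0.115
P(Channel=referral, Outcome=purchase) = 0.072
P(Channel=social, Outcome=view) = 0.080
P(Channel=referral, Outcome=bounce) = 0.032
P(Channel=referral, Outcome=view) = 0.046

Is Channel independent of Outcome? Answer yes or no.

no

P(Channel=direct) = 0.230 and P(Outcome=cart) = 0.293, so their product is 0.06739, but P(Channel=direct, Outcome=cart) = 0.037. Since these differ, Channel and Outcome are not independent.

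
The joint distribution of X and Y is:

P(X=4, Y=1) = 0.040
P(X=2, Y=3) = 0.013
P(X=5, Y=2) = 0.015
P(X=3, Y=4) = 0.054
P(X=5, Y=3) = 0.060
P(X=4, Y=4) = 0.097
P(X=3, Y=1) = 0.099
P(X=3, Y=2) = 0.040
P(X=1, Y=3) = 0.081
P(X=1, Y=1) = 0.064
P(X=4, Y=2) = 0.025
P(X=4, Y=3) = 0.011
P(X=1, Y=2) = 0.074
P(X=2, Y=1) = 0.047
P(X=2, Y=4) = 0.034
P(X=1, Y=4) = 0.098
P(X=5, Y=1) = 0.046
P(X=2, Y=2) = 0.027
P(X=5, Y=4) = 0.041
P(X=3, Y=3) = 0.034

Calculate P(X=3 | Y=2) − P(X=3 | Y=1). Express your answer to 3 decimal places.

-0.113

P(Y=2) = 0.074 + 0.027 + 0.040 + 0.025 + 0.015 = 0.181; P(X=3 | Y=2) = 0.040/0.181 = 0.2210.
P(Y=1) = 0.064 + 0.047 + 0.099 + 0.040 + 0.046 = 0.296; P(X=3 | Y=1) = 0.099/0.296 = 0.3345.
Difference = -0.113.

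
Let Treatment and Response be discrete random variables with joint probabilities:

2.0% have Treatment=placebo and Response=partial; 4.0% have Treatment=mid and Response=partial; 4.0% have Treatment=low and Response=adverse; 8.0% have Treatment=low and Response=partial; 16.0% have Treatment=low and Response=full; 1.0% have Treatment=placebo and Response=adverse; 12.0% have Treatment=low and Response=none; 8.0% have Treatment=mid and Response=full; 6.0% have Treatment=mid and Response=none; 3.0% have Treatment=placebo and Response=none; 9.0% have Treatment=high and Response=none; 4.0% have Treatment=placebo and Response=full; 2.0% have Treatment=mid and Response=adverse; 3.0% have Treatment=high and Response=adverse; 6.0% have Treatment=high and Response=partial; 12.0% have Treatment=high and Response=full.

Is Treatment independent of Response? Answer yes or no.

Every cell satisfies P(Treatment,Response) = P(Treatment)·P(Response). For instance P(Treatment=mid) = 0.200, P(Response=partial) = 0.200, and 0.200×0.200 = 0.040 matches the joint entry. So Treatment and Response are independent.

yes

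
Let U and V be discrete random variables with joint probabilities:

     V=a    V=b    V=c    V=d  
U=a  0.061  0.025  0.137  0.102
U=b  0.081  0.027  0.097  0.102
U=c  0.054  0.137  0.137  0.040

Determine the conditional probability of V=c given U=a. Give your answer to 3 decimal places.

0.422

P(U=a) = 0.061 + 0.025 + 0.137 + 0.102 = 0.325.
P(V=c | U=a) = 0.137/0.325 = 0.422.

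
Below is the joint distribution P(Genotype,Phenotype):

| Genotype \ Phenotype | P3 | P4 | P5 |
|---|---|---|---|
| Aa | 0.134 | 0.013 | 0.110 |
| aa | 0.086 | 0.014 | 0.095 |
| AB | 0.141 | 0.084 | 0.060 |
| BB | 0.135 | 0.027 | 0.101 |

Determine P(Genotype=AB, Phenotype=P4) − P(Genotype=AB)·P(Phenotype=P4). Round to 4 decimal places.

0.0447

P(Genotype=AB) = 0.141 + 0.084 + 0.060 = 0.285.
P(Phenotype=P4) = 0.013 + 0.014 + 0.084 + 0.027 = 0.138.
P(Genotype=AB, Phenotype=P4) − P(Genotype=AB)P(Phenotype=P4) = 0.084 − 0.285×0.138 = 0.0447.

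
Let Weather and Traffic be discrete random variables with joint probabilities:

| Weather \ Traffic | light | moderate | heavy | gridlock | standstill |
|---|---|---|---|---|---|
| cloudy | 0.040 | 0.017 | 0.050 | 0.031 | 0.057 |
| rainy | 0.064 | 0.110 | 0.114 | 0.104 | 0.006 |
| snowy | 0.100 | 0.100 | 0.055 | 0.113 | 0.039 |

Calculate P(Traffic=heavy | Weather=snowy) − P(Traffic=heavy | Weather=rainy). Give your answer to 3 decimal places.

-0.151

P(Weather=snowy) = 0.100 + 0.100 + 0.055 + 0.113 + 0.039 = 0.407; P(Traffic=heavy | Weather=snowy) = 0.055/0.407 = 0.1351.
P(Weather=rainy) = 0.064 + 0.110 + 0.114 + 0.104 + 0.006 = 0.398; P(Traffic=heavy | Weather=rainy) = 0.114/0.398 = 0.2864.
Difference = -0.151.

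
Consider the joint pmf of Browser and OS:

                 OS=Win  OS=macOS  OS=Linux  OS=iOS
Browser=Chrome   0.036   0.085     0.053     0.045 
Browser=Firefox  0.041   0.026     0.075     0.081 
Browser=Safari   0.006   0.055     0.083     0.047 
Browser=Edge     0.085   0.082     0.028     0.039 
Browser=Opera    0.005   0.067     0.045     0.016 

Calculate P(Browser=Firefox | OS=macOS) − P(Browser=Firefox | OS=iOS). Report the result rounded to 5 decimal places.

-0.27272

P(OS=macOS) = 0.085 + 0.026 + 0.055 + 0.082 + 0.067 = 0.315; P(Browser=Firefox | OS=macOS) = 0.026/0.315 = 0.082540.
P(OS=iOS) = 0.045 + 0.081 + 0.047 + 0.039 + 0.016 = 0.228; P(Browser=Firefox | OS=iOS) = 0.081/0.228 = 0.355263.
Difference = -0.27272.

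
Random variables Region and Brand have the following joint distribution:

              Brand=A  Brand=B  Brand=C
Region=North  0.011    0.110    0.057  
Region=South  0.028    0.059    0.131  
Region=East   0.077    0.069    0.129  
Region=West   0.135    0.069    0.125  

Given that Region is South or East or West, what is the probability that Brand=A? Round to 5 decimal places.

P(Region=South) = 0.028 + 0.059 + 0.131 = 0.218.
P(Region=East) = 0.077 + 0.069 + 0.129 = 0.275.
P(Region=West) = 0.135 + 0.069 + 0.125 = 0.329.
P(Region ∈ {South, East, West}) = 0.218 + 0.275 + 0.329 = 0.822; P(Brand=A, Region ∈ {South, East, West}) = 0.028 + 0.077 + 0.135 = 0.240.
P(Brand=A | Region ∈ {South, East, West}) = 0.240/0.822 = 0.29197.

0.29197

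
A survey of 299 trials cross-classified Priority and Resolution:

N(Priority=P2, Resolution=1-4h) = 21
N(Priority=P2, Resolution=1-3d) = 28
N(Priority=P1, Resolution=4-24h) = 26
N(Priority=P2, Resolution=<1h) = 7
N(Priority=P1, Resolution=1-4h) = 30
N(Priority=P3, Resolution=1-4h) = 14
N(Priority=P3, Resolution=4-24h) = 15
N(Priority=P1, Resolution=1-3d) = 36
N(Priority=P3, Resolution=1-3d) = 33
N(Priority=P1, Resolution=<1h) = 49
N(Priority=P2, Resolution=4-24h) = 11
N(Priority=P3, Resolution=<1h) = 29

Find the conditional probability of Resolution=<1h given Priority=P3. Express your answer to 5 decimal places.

Total with Priority=P3: 29 + 14 + 15 + 33 = 91.
P(Resolution=<1h | Priority=P3) = 29/91 = 0.31868.

0.31868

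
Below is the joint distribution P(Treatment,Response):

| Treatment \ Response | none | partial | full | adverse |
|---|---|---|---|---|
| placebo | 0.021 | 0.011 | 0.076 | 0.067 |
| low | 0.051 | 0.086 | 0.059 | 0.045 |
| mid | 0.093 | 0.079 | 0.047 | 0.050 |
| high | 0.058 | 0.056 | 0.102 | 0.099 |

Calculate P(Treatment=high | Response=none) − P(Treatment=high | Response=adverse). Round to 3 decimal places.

-0.119

P(Response=none) = 0.021 + 0.051 + 0.093 + 0.058 = 0.223; P(Treatment=high | Response=none) = 0.058/0.223 = 0.2601.
P(Response=adverse) = 0.067 + 0.045 + 0.050 + 0.099 = 0.261; P(Treatment=high | Response=adverse) = 0.099/0.261 = 0.3793.
Difference = -0.119.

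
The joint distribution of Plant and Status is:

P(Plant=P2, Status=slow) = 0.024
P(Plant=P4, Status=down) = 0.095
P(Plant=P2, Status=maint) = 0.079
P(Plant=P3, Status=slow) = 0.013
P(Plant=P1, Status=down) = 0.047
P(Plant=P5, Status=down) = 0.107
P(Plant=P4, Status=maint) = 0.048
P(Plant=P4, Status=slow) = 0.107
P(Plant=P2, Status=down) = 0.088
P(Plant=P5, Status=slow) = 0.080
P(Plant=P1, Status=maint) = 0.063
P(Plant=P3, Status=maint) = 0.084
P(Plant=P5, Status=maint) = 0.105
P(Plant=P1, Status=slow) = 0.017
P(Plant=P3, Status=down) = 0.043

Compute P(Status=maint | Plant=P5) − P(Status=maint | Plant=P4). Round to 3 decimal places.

0.168

P(Plant=P5) = 0.080 + 0.107 + 0.105 = 0.292; P(Status=maint | Plant=P5) = 0.105/0.292 = 0.3596.
P(Plant=P4) = 0.107 + 0.095 + 0.048 = 0.250; P(Status=maint | Plant=P4) = 0.048/0.250 = 0.1920.
Difference = 0.168.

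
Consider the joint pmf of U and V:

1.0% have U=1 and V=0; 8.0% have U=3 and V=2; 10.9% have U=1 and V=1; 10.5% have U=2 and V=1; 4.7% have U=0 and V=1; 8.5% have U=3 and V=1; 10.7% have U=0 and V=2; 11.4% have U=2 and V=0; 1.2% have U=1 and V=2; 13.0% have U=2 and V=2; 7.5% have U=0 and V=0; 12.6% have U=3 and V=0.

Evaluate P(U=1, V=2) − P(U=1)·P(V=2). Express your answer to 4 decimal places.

P(U=1) = 0.010 + 0.109 + 0.012 = 0.131.
P(V=2) = 0.107 + 0.012 + 0.130 + 0.080 = 0.329.
P(U=1, V=2) − P(U=1)P(V=2) = 0.012 − 0.131×0.329 = -0.0311.

-0.0311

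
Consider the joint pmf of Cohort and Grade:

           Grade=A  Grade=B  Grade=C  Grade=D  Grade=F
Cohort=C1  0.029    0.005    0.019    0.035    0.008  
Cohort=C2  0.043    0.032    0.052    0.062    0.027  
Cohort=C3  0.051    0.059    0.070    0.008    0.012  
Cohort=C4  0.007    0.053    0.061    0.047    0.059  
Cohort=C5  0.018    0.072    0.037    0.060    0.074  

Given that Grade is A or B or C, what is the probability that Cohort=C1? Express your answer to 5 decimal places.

P(Grade=A) = 0.029 + 0.043 + 0.051 + 0.007 + 0.018 = 0.148.
P(Grade=B) = 0.005 + 0.032 + 0.059 + 0.053 + 0.072 = 0.221.
P(Grade=C) = 0.019 + 0.052 + 0.070 + 0.061 + 0.037 = 0.239.
P(Grade ∈ {A, B, C}) = 0.148 + 0.221 + 0.239 = 0.608; P(Cohort=C1, Grade ∈ {A, B, C}) = 0.029 + 0.005 + 0.019 = 0.053.
P(Cohort=C1 | Grade ∈ {A, B, C}) = 0.053/0.608 = 0.08717.

0.08717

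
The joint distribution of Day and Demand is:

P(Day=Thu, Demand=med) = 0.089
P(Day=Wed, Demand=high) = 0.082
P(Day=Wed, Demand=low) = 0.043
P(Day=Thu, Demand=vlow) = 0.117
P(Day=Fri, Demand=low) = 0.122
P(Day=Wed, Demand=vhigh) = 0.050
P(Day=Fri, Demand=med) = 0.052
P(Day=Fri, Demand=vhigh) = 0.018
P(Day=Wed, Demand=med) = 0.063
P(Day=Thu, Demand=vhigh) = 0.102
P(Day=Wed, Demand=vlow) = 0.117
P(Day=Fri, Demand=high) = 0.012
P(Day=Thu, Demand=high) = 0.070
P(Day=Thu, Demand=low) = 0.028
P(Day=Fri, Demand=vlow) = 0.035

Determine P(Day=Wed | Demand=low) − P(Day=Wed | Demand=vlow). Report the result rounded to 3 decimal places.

P(Demand=low) = 0.043 + 0.028 + 0.122 = 0.193; P(Day=Wed | Demand=low) = 0.043/0.193 = 0.2228.
P(Demand=vlow) = 0.117 + 0.117 + 0.035 = 0.269; P(Day=Wed | Demand=vlow) = 0.117/0.269 = 0.4349.
Difference = -0.212.

-0.212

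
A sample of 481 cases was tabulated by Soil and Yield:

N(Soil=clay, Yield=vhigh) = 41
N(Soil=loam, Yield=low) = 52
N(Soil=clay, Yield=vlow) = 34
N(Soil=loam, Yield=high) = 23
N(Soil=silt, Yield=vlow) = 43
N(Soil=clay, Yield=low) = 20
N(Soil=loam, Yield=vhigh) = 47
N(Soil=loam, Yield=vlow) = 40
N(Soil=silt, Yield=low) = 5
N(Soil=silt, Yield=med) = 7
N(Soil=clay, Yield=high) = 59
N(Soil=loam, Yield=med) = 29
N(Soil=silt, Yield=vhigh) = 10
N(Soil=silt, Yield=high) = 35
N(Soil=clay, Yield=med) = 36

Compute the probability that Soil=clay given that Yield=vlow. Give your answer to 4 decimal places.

0.2906

Total with Yield=vlow: 40 + 34 + 43 = 117.
P(Soil=clay | Yield=vlow) = 34/117 = 0.2906.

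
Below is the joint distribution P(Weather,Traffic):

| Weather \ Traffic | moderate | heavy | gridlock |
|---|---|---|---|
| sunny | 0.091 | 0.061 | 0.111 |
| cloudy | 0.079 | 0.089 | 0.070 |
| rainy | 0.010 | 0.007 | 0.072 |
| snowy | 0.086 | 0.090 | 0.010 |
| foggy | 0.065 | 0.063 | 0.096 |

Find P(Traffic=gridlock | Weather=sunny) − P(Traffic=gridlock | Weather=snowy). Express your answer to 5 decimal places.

P(Weather=sunny) = 0.091 + 0.061 + 0.111 = 0.263; P(Traffic=gridlock | Weather=sunny) = 0.111/0.263 = 0.422053.
P(Weather=snowy) = 0.086 + 0.090 + 0.010 = 0.186; P(Traffic=gridlock | Weather=snowy) = 0.010/0.186 = 0.053763.
Difference = 0.36829.

0.36829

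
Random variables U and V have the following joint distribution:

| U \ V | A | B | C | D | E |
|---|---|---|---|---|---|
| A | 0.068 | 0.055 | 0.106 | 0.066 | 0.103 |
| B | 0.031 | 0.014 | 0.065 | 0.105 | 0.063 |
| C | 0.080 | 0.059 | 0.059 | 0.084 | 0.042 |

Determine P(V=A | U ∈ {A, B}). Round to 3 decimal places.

P(U=A) = 0.068 + 0.055 + 0.106 + 0.066 + 0.103 = 0.398.
P(U=B) = 0.031 + 0.014 + 0.065 + 0.105 + 0.063 = 0.278.
P(U ∈ {A, B}) = 0.398 + 0.278 = 0.676; P(V=A, U ∈ {A, B}) = 0.068 + 0.031 = 0.099.
P(V=A | U ∈ {A, B}) = 0.099/0.676 = 0.146.

0.146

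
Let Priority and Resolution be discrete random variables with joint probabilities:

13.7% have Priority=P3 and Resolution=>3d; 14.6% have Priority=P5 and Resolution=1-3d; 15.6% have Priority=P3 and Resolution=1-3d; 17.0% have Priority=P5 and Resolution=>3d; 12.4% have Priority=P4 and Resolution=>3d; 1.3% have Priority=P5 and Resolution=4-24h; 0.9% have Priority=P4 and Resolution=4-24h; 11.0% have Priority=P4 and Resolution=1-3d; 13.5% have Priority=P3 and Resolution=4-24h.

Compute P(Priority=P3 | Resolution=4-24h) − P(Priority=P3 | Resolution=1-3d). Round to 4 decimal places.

0.4812

P(Resolution=4-24h) = 0.135 + 0.009 + 0.013 = 0.157; P(Priority=P3 | Resolution=4-24h) = 0.135/0.157 = 0.85987.
P(Resolution=1-3d) = 0.156 + 0.110 + 0.146 = 0.412; P(Priority=P3 | Resolution=1-3d) = 0.156/0.412 = 0.37864.
Difference = 0.4812.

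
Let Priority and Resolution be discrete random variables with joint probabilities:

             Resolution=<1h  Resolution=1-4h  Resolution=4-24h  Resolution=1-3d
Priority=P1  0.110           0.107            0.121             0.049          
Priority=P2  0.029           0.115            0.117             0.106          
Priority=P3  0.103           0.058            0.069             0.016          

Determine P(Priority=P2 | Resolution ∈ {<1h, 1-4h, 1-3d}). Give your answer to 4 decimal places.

P(Resolution=<1h) = 0.110 + 0.029 + 0.103 = 0.242.
P(Resolution=1-4h) = 0.107 + 0.115 + 0.058 = 0.280.
P(Resolution=1-3d) = 0.049 + 0.106 + 0.016 = 0.171.
P(Resolution ∈ {<1h, 1-4h, 1-3d}) = 0.242 + 0.280 + 0.171 = 0.693; P(Priority=P2, Resolution ∈ {<1h, 1-4h, 1-3d}) = 0.029 + 0.115 + 0.106 = 0.250.
P(Priority=P2 | Resolution ∈ {<1h, 1-4h, 1-3d}) = 0.250/0.693 = 0.3608.

0.3608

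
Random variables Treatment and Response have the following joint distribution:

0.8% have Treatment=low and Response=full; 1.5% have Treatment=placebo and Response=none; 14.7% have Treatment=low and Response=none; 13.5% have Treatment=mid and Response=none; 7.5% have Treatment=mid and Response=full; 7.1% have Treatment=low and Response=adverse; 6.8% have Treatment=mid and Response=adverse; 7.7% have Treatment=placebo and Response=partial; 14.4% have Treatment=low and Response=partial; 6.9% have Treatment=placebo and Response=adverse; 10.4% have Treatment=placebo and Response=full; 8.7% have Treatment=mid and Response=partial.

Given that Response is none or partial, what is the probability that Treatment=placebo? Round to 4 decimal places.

P(Response=none) = 0.015 + 0.147 + 0.135 = 0.297.
P(Response=partial) = 0.077 + 0.144 + 0.087 = 0.308.
P(Response ∈ {none, partial}) = 0.297 + 0.308 = 0.605; P(Treatment=placebo, Response ∈ {none, partial}) = 0.015 + 0.077 = 0.092.
P(Treatment=placebo | Response ∈ {none, partial}) = 0.092/0.605 = 0.1521.

0.1521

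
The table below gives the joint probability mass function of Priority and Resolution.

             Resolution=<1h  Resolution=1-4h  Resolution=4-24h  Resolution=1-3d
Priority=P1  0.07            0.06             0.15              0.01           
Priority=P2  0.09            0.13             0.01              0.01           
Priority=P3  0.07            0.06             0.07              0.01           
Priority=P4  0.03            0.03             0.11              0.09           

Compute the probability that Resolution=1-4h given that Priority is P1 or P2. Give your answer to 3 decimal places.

0.358

P(Priority=P1) = 0.07 + 0.06 + 0.15 + 0.01 = 0.29.
P(Priority=P2) = 0.09 + 0.13 + 0.01 + 0.01 = 0.24.
P(Priority ∈ {P1, P2}) = 0.29 + 0.24 = 0.53; P(Resolution=1-4h, Priority ∈ {P1, P2}) = 0.06 + 0.13 = 0.19.
P(Resolution=1-4h | Priority ∈ {P1, P2}) = 0.19/0.53 = 0.358.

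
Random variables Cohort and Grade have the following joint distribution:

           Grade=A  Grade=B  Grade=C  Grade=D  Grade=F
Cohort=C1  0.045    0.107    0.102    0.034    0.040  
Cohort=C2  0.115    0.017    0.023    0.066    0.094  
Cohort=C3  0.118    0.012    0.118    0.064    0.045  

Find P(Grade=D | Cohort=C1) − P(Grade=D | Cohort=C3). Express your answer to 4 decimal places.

P(Cohort=C1) = 0.045 + 0.107 + 0.102 + 0.034 + 0.040 = 0.328; P(Grade=D | Cohort=C1) = 0.034/0.328 = 0.10366.
P(Cohort=C3) = 0.118 + 0.012 + 0.118 + 0.064 + 0.045 = 0.357; P(Grade=D | Cohort=C3) = 0.064/0.357 = 0.17927.
Difference = -0.0756.

-0.0756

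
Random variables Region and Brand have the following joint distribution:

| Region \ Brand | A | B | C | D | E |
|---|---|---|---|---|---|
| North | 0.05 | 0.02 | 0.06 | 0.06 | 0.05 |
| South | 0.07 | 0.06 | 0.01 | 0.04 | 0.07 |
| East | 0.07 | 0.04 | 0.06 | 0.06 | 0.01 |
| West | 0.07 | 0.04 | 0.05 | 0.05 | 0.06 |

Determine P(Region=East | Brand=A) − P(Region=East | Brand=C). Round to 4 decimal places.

P(Brand=A) = 0.05 + 0.07 + 0.07 + 0.07 = 0.26; P(Region=East | Brand=A) = 0.07/0.26 = 0.26923.
P(Brand=C) = 0.06 + 0.01 + 0.06 + 0.05 = 0.18; P(Region=East | Brand=C) = 0.06/0.18 = 0.33333.
Difference = -0.0641.

-0.0641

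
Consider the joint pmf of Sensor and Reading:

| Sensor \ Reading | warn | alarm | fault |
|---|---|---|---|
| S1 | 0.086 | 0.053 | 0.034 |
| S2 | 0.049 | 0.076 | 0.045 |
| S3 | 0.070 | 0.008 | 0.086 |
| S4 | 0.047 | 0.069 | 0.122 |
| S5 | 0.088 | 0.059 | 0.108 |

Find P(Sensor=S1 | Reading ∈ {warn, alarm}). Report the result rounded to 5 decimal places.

0.22975

P(Reading=warn) = 0.086 + 0.049 + 0.070 + 0.047 + 0.088 = 0.340.
P(Reading=alarm) = 0.053 + 0.076 + 0.008 + 0.069 + 0.059 = 0.265.
P(Reading ∈ {warn, alarm}) = 0.340 + 0.265 = 0.605; P(Sensor=S1, Reading ∈ {warn, alarm}) = 0.086 + 0.053 = 0.139.
P(Sensor=S1 | Reading ∈ {warn, alarm}) = 0.139/0.605 = 0.22975.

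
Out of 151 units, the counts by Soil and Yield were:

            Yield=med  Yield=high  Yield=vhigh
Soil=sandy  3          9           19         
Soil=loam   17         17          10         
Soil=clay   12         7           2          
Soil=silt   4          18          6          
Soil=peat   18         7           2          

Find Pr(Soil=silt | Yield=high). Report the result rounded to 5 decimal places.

0.31034

Total with Yield=high: 9 + 17 + 7 + 18 + 7 = 58.
P(Soil=silt | Yield=high) = 18/58 = 0.31034.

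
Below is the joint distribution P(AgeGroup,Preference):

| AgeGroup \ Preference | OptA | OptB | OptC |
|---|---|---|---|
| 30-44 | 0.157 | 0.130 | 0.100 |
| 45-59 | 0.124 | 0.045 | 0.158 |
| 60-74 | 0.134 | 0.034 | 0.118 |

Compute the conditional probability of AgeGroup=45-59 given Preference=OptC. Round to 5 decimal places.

P(Preference=OptC) = 0.100 + 0.158 + 0.118 = 0.376.
P(AgeGroup=45-59 | Preference=OptC) = 0.158/0.376 = 0.42021.

0.42021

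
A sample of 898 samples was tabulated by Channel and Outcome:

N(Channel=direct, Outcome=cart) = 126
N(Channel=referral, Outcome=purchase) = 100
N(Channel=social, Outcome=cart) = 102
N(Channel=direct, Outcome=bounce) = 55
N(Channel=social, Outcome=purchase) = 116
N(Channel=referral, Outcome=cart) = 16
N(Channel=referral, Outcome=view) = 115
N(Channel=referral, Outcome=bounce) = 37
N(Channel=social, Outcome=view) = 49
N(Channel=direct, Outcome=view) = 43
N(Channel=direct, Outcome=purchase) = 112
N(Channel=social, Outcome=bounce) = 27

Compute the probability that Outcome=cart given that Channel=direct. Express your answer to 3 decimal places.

Total with Channel=direct: 55 + 43 + 126 + 112 = 336.
P(Outcome=cart | Channel=direct) = 126/336 = 0.375.

0.375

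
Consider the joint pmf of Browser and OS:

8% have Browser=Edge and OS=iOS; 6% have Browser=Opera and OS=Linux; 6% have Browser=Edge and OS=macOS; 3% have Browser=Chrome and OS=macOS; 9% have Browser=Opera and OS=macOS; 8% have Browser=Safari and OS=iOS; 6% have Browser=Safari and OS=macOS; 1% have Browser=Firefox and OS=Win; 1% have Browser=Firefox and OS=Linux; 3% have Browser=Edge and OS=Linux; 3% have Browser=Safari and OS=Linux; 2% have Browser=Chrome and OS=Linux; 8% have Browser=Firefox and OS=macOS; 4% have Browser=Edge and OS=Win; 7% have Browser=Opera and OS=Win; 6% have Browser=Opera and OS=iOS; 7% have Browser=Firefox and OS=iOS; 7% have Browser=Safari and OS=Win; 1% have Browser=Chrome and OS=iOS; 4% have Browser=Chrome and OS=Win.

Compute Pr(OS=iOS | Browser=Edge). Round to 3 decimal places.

P(Browser=Edge) = 0.04 + 0.06 + 0.03 + 0.08 = 0.21.
P(OS=iOS | Browser=Edge) = 0.08/0.21 = 0.381.

0.381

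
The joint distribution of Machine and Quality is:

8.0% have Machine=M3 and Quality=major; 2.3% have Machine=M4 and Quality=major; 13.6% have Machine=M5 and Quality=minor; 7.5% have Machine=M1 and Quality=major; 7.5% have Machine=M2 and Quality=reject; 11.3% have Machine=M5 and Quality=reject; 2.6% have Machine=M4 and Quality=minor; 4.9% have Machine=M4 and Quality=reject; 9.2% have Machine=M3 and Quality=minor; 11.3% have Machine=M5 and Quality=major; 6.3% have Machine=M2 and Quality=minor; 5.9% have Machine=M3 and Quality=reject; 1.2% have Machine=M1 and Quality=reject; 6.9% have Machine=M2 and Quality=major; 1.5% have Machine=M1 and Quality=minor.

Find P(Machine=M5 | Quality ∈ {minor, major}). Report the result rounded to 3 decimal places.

P(Quality=minor) = 0.015 + 0.063 + 0.092 + 0.026 + 0.136 = 0.332.
P(Quality=major) = 0.075 + 0.069 + 0.080 + 0.023 + 0.113 = 0.360.
P(Quality ∈ {minor, major}) = 0.332 + 0.360 = 0.692; P(Machine=M5, Quality ∈ {minor, major}) = 0.136 + 0.113 = 0.249.
P(Machine=M5 | Quality ∈ {minor, major}) = 0.249/0.692 = 0.360.

0.360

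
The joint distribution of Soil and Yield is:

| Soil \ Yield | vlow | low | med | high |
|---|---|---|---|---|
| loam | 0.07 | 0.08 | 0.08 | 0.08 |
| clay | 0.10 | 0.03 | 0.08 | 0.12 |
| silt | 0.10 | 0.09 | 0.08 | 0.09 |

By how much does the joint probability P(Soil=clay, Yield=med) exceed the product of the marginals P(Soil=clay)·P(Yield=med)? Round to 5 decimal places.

0.00080

P(Soil=clay) = 0.10 + 0.03 + 0.08 + 0.12 = 0.33.
P(Yield=med) = 0.08 + 0.08 + 0.08 = 0.24.
P(Soil=clay, Yield=med) − P(Soil=clay)P(Yield=med) = 0.08 − 0.33×0.24 = 0.00080.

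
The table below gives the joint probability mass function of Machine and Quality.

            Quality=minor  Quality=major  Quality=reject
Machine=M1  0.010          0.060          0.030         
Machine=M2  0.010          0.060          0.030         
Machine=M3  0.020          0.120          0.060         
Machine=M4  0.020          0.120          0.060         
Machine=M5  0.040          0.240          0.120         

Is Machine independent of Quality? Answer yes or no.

yes

Every cell satisfies P(Machine,Quality) = P(Machine)·P(Quality). For instance P(Machine=M1) = 0.100, P(Quality=major) = 0.600, and 0.100×0.600 = 0.060 matches the joint entry. So Machine and Quality are independent.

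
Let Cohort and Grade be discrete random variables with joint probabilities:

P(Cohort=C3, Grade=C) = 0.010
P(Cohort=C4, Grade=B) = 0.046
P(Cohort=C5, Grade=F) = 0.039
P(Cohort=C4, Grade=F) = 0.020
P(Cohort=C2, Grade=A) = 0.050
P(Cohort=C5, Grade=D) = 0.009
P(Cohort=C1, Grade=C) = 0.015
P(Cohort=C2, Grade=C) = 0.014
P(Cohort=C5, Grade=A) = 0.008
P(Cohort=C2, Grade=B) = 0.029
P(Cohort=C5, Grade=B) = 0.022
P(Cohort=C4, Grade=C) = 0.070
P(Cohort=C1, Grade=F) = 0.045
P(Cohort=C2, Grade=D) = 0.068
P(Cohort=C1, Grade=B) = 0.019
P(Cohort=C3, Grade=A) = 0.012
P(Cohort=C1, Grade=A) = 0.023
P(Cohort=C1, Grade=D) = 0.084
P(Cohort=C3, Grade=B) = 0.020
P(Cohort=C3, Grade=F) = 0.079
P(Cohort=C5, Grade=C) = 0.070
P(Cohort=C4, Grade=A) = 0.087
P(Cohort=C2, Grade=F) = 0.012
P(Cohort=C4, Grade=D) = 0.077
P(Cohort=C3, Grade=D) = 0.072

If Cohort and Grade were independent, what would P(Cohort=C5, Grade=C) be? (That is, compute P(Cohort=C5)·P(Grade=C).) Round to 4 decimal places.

P(Cohort=C5) = 0.008 + 0.022 + 0.070 + 0.009 + 0.039 = 0.148.
P(Grade=C) = 0.015 + 0.014 + 0.010 + 0.070 + 0.070 = 0.179.
Product: 0.148 × 0.179 = 0.0265.

0.0265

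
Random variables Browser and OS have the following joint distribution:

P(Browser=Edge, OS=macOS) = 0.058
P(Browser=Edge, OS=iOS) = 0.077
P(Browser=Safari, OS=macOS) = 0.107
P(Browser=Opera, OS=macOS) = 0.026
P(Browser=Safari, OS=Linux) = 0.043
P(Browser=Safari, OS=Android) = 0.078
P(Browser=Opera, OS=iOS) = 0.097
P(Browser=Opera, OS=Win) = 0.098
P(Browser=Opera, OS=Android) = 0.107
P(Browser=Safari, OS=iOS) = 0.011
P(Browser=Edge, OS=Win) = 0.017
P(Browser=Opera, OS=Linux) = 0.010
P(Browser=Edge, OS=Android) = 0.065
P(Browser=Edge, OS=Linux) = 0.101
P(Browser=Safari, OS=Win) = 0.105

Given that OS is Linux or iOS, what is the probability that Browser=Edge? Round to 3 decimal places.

P(OS=Linux) = 0.043 + 0.101 + 0.010 = 0.154.
P(OS=iOS) = 0.011 + 0.077 + 0.097 = 0.185.
P(OS ∈ {Linux, iOS}) = 0.154 + 0.185 = 0.339; P(Browser=Edge, OS ∈ {Linux, iOS}) = 0.101 + 0.077 = 0.178.
P(Browser=Edge | OS ∈ {Linux, iOS}) = 0.178/0.339 = 0.525.

0.525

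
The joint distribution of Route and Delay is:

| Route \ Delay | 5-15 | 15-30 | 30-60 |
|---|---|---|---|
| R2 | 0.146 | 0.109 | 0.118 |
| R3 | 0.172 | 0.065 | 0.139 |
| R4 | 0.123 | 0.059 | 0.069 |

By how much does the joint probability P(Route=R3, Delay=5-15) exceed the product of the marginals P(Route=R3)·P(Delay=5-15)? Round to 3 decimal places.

0.006

P(Route=R3) = 0.172 + 0.065 + 0.139 = 0.376.
P(Delay=5-15) = 0.146 + 0.172 + 0.123 = 0.441.
P(Route=R3, Delay=5-15) − P(Route=R3)P(Delay=5-15) = 0.172 − 0.376×0.441 = 0.006.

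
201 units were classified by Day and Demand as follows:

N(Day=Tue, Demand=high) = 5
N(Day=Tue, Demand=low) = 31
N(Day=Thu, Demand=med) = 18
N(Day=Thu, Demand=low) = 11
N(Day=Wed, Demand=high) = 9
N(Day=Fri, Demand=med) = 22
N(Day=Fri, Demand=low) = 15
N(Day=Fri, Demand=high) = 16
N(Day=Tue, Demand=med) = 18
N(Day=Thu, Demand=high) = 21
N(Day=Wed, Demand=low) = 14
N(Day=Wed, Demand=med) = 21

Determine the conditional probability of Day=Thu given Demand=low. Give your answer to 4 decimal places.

Total with Demand=low: 31 + 14 + 11 + 15 = 71.
P(Day=Thu | Demand=low) = 11/71 = 0.1549.

0.1549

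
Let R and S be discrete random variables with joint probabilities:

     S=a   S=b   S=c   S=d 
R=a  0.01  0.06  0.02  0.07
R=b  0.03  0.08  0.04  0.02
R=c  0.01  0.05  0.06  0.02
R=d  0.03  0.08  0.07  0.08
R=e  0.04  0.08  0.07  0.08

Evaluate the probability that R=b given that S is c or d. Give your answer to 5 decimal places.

0.11321

P(S=c) = 0.02 + 0.04 + 0.06 + 0.07 + 0.07 = 0.26.
P(S=d) = 0.07 + 0.02 + 0.02 + 0.08 + 0.08 = 0.27.
P(S ∈ {c, d}) = 0.26 + 0.27 = 0.53; P(R=b, S ∈ {c, d}) = 0.04 + 0.02 = 0.06.
P(R=b | S ∈ {c, d}) = 0.06/0.53 = 0.11321.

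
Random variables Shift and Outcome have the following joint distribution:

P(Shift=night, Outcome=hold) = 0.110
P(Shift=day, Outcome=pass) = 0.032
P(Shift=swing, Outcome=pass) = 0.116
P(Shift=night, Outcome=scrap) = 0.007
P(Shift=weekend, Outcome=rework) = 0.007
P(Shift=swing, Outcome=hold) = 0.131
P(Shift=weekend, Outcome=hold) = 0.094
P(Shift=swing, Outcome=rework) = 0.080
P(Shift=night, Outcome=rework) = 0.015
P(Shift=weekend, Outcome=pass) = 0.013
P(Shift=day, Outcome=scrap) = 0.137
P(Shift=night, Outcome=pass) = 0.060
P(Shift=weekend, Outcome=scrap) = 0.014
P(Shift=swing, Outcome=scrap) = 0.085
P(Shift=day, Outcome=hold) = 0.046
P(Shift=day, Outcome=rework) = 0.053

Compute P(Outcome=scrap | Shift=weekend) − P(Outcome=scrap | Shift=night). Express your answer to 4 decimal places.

P(Shift=weekend) = 0.013 + 0.007 + 0.014 + 0.094 = 0.128; P(Outcome=scrap | Shift=weekend) = 0.014/0.128 = 0.10938.
P(Shift=night) = 0.060 + 0.015 + 0.007 + 0.110 = 0.192; P(Outcome=scrap | Shift=night) = 0.007/0.192 = 0.03646.
Difference = 0.0729.

0.0729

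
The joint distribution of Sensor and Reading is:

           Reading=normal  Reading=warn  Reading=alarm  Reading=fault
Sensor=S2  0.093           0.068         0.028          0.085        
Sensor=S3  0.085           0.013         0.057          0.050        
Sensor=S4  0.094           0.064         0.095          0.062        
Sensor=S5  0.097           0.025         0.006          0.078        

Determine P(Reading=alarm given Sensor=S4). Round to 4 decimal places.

0.3016

P(Sensor=S4) = 0.094 + 0.064 + 0.095 + 0.062 = 0.315.
P(Reading=alarm | Sensor=S4) = 0.095/0.315 = 0.3016.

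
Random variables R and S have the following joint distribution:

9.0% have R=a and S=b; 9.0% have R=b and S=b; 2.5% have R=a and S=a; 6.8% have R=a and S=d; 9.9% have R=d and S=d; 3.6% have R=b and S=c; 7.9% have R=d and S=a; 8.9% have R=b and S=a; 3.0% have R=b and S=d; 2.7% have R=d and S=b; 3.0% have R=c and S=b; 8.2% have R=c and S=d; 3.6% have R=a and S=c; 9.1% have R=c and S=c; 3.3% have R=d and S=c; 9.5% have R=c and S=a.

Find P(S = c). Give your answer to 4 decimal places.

0.1960

P(S=c) = 0.036 + 0.036 + 0.091 + 0.033 = 0.196.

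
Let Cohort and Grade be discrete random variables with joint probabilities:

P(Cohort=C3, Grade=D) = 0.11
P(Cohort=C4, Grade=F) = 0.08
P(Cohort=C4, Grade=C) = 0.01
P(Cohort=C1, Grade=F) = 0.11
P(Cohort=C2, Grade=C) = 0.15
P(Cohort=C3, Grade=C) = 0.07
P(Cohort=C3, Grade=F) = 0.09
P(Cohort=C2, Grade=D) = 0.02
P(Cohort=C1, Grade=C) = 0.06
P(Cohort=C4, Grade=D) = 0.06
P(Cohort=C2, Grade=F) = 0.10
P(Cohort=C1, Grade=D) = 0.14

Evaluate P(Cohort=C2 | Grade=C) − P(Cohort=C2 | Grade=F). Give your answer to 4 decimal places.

P(Grade=C) = 0.06 + 0.15 + 0.07 + 0.01 = 0.29; P(Cohort=C2 | Grade=C) = 0.15/0.29 = 0.51724.
P(Grade=F) = 0.11 + 0.10 + 0.09 + 0.08 = 0.38; P(Cohort=C2 | Grade=F) = 0.10/0.38 = 0.26316.
Difference = 0.2541.

0.2541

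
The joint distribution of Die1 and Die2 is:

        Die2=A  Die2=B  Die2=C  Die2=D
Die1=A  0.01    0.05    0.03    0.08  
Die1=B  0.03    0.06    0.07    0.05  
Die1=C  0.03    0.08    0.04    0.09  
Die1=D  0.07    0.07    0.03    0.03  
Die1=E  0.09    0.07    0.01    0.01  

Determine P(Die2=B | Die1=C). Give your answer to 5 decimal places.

0.33333

P(Die1=C) = 0.03 + 0.08 + 0.04 + 0.09 = 0.24.
P(Die2=B | Die1=C) = 0.08/0.24 = 0.33333.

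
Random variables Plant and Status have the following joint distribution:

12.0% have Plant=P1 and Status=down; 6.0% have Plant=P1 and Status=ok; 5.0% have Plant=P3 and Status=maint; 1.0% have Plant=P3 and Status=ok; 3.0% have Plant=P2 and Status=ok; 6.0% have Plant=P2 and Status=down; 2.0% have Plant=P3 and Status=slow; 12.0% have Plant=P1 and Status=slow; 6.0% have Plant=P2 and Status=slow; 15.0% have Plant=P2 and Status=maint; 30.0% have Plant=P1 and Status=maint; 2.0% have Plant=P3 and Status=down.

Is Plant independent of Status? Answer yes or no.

Every cell satisfies P(Plant,Status) = P(Plant)·P(Status). For instance P(Plant=P3) = 0.100, P(Status=ok) = 0.100, and 0.100×0.100 = 0.010 matches the joint entry. So Plant and Status are independent.

yes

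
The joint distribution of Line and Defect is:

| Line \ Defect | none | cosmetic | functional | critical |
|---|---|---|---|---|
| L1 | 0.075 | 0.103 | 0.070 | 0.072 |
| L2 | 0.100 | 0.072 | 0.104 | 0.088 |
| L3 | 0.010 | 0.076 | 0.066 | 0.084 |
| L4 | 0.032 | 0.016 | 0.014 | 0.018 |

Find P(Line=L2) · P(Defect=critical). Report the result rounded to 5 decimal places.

P(Line=L2) = 0.100 + 0.072 + 0.104 + 0.088 = 0.364.
P(Defect=critical) = 0.072 + 0.088 + 0.084 + 0.018 = 0.262.
Product: 0.364 × 0.262 = 0.09537.

0.09537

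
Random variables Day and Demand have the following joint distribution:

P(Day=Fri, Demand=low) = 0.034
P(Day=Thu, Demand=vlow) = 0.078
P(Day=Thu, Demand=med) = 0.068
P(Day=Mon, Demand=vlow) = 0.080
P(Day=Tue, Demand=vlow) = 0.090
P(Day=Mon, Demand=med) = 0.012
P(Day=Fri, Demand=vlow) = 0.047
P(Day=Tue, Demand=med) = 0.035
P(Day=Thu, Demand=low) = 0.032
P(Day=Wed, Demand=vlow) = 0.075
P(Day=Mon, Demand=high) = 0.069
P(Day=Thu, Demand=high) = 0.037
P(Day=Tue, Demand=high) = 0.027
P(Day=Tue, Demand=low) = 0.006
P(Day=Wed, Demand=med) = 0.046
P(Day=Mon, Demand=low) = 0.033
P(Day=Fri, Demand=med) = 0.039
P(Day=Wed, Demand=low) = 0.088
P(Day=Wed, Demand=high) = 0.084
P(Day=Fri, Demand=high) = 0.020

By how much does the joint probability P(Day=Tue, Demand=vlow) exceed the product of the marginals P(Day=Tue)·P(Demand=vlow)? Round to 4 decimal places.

P(Day=Tue) = 0.090 + 0.006 + 0.035 + 0.027 = 0.158.
P(Demand=vlow) = 0.080 + 0.090 + 0.075 + 0.078 + 0.047 = 0.370.
P(Day=Tue, Demand=vlow) − P(Day=Tue)P(Demand=vlow) = 0.090 − 0.158×0.370 = 0.0315.

0.0315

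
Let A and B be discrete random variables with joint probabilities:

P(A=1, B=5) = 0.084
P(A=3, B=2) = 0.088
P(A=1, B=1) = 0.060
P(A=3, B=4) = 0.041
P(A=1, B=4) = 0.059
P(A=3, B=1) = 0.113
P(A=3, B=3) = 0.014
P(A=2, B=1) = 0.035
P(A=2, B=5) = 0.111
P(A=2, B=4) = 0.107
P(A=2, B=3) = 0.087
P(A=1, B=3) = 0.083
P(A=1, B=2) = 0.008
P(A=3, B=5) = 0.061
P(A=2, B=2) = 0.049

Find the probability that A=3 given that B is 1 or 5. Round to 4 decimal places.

P(B=1) = 0.060 + 0.035 + 0.113 = 0.208.
P(B=5) = 0.084 + 0.111 + 0.061 = 0.256.
P(B ∈ {1, 5}) = 0.208 + 0.256 = 0.464; P(A=3, B ∈ {1, 5}) = 0.113 + 0.061 = 0.174.
P(A=3 | B ∈ {1, 5}) = 0.174/0.464 = 0.3750.

0.3750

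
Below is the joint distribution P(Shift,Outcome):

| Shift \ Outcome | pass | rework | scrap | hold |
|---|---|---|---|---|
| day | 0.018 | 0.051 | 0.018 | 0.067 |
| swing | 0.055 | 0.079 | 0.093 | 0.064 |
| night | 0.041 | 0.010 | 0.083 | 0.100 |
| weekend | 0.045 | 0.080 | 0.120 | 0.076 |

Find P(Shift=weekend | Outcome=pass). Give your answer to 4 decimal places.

0.2830

P(Outcome=pass) = 0.018 + 0.055 + 0.041 + 0.045 = 0.159.
P(Shift=weekend | Outcome=pass) = 0.045/0.159 = 0.2830.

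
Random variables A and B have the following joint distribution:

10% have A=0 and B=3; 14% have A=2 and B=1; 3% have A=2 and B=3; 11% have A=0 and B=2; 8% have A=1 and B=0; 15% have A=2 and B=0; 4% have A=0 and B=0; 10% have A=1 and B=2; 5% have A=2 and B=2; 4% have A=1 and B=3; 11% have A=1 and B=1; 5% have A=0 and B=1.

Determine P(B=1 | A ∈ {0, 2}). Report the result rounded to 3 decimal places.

0.284

P(A=0) = 0.04 + 0.05 + 0.11 + 0.10 = 0.30.
P(A=2) = 0.15 + 0.14 + 0.05 + 0.03 = 0.37.
P(A ∈ {0, 2}) = 0.30 + 0.37 = 0.67; P(B=1, A ∈ {0, 2}) = 0.05 + 0.14 = 0.19.
P(B=1 | A ∈ {0, 2}) = 0.19/0.67 = 0.284.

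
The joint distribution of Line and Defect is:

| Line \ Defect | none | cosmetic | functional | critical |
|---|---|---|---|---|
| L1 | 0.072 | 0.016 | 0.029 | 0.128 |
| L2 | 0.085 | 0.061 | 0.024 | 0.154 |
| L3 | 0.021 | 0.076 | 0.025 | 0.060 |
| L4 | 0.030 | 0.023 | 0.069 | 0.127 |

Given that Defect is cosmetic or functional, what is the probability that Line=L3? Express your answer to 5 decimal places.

0.31269

P(Defect=cosmetic) = 0.016 + 0.061 + 0.076 + 0.023 = 0.176.
P(Defect=functional) = 0.029 + 0.024 + 0.025 + 0.069 = 0.147.
P(Defect ∈ {cosmetic, functional}) = 0.176 + 0.147 = 0.323; P(Line=L3, Defect ∈ {cosmetic, functional}) = 0.076 + 0.025 = 0.101.
P(Line=L3 | Defect ∈ {cosmetic, functional}) = 0.101/0.323 = 0.31269.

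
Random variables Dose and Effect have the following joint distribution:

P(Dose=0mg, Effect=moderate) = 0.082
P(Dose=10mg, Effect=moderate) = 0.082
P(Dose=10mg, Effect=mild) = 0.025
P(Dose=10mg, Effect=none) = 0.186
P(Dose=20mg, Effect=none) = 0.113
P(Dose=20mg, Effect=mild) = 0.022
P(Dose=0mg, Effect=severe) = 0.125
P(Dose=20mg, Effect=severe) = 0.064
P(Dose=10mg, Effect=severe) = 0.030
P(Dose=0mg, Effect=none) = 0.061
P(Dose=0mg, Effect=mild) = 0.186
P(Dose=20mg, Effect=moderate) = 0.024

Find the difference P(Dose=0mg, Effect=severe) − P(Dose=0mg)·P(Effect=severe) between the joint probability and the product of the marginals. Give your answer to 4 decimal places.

0.0256

P(Dose=0mg) = 0.061 + 0.186 + 0.082 + 0.125 = 0.454.
P(Effect=severe) = 0.125 + 0.030 + 0.064 = 0.219.
P(Dose=0mg, Effect=severe) − P(Dose=0mg)P(Effect=severe) = 0.125 − 0.454×0.219 = 0.0256.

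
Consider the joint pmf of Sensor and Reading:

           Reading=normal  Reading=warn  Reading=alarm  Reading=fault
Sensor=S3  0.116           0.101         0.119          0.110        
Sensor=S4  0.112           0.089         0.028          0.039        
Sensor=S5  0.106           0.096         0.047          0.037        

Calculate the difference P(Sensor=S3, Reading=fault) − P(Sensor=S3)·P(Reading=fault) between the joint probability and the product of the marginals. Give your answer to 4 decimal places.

P(Sensor=S3) = 0.116 + 0.101 + 0.119 + 0.110 = 0.446.
P(Reading=fault) = 0.110 + 0.039 + 0.037 = 0.186.
P(Sensor=S3, Reading=fault) − P(Sensor=S3)P(Reading=fault) = 0.110 − 0.446×0.186 = 0.0270.

0.0270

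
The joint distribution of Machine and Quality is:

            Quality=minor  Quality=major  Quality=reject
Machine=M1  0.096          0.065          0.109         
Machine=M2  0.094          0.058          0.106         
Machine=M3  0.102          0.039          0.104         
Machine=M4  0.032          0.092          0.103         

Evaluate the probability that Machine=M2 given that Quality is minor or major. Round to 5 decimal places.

P(Quality=minor) = 0.096 + 0.094 + 0.102 + 0.032 = 0.324.
P(Quality=major) = 0.065 + 0.058 + 0.039 + 0.092 = 0.254.
P(Quality ∈ {minor, major}) = 0.324 + 0.254 = 0.578; P(Machine=M2, Quality ∈ {minor, major}) = 0.094 + 0.058 = 0.152.
P(Machine=M2 | Quality ∈ {minor, major}) = 0.152/0.578 = 0.26298.

0.26298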